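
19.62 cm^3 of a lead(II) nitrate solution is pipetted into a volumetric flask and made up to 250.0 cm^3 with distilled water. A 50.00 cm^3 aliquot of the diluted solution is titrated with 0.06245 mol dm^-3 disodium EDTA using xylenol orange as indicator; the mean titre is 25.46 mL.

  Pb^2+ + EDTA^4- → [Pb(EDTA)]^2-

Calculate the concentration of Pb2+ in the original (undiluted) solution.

0.4052 mol/L

n(EDTA) = 0.02546 × 0.06245 = 1.590 × 10^-3 mol
n(Pb2+) in the aliquot = 1.590 × 10^-3 mol (1:1 ratio)
[Pb2+]_dilute = 1.590 × 10^-3 / 0.05000 = 0.03180 mol/L
Dilution factor = 250.0 / 19.62 = 12.74
[Pb2+]_stock = 0.03180 × 12.74 = 0.4052 mol/L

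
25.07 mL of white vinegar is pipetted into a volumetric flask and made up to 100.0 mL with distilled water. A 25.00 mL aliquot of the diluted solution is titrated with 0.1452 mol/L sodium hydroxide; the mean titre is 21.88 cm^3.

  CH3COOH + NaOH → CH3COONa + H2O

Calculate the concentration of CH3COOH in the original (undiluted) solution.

0.5069 mol/L

n(NaOH) = 0.02188 × 0.1452 = 3.177 × 10^-3 mol
n(CH3COOH) in the aliquot = 3.177 × 10^-3 mol (1:1 ratio)
[CH3COOH]_dilute = 3.177 × 10^-3 / 0.02500 = 0.1271 mol/L
Dilution factor = 100.0 / 25.07 = 3.989
[CH3COOH]_stock = 0.1271 × 3.989 = 0.5069 mol/L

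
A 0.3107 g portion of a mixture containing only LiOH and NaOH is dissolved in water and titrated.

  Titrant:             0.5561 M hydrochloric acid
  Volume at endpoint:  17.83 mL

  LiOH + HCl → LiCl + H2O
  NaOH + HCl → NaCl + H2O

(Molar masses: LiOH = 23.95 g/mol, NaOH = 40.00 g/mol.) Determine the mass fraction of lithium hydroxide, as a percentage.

n(HCl) = 0.01783 × 0.5561 = 9.915 × 10^-3 mol
Let x = n(LiOH), y = n(NaOH).
Titrant: 1x + 1y = 9.915 × 10^-3;  mass: 23.95x + 40.00y = 0.3107
Solving, x = 5.353 × 10^-3 mol, y = 4.563 × 10^-3 mol
mass of LiOH = 5.353 × 10^-3 × 23.95 = 0.1282 g
% LiOH = 0.1282 / 0.3107 × 100 = 41.26 %

41.26 %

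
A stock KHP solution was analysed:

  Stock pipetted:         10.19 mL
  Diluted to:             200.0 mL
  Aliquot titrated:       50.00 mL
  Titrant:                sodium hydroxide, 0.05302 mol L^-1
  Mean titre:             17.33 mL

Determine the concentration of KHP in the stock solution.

KHC8H4O4 + NaOH → KNaC8H4O4 + H2O
n(NaOH) = 0.01733 × 0.05302 = 9.188 × 10^-4 mol
n(KHC8H4O4) in the aliquot = 9.188 × 10^-4 mol (1:1 ratio)
[KHC8H4O4]_dilute = 9.188 × 10^-4 / 0.05000 = 0.01838 mol/L
Dilution factor = 200.0 / 10.19 = 19.63
[KHC8H4O4]_stock = 0.01838 × 19.63 = 0.3607 mol/L

0.3607 mol/L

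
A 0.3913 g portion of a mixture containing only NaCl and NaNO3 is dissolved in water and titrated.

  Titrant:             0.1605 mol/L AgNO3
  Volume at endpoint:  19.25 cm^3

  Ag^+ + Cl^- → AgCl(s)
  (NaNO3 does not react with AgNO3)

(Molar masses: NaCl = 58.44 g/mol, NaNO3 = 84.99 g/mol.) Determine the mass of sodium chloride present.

0.1806 g

n(AgNO3) = 0.01925 × 0.1605 = 3.090 × 10^-3 mol
Let x = n(NaCl), y = n(NaNO3).
Titrant: 1x = 3.090 × 10^-3;  mass: 58.44x + 84.99y = 0.3913
Solving, x = 3.090 × 10^-3 mol, y = 2.480 × 10^-3 mol
mass of NaCl = 3.090 × 10^-3 × 58.44 = 0.1806 g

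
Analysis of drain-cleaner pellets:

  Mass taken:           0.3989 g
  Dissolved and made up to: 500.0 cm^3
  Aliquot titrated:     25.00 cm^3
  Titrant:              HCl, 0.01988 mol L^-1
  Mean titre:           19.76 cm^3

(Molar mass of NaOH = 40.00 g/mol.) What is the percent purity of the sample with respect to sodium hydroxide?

NaOH + HCl → NaCl + H2O
n(HCl) per titration = 0.01976 × 0.01988 = 3.928 × 10^-4 mol
n(NaOH) in each aliquot = 3.928 × 10^-4 mol (1:1 ratio)
n(NaOH) in the whole flask = 3.928 × 10^-4 × 500.0/25.00 = 7.857 × 10^-3 mol
mass of NaOH = 7.857 × 10^-3 × 40.00 = 0.3143 g
% NaOH = 0.3143 / 0.3989 × 100 = 78.78 %

78.78 %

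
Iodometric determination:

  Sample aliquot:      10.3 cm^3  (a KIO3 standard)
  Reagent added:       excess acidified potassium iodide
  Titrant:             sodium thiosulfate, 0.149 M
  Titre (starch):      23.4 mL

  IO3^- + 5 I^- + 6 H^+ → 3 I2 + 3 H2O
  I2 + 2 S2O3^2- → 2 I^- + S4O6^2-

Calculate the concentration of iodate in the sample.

0.0564 M

n(S2O3^2-) = 0.0234 × 0.149 = 3.49 × 10^-3 mol
n(I2) = n(S2O3^2-)/2 = 1.74 × 10^-3 mol
From the 1:3 ratio, n(IO3^-) in the aliquot = 1/3 × 1.74 × 10^-3 = 5.81 × 10^-4 mol
[IO3^-] = 5.81 × 10^-4 / 0.0103 = 0.0564 mol/L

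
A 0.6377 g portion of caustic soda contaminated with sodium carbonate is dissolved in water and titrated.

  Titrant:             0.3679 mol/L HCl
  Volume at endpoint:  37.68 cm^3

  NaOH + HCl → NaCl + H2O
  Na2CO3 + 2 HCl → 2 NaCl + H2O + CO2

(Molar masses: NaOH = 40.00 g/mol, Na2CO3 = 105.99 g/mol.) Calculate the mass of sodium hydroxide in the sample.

n(HCl) = 0.03768 × 0.3679 = 0.01386 mol
Let x = n(NaOH), y = n(Na2CO3).
Titrant: 1x + 2y = 0.01386;  mass: 40.00x + 105.99y = 0.6377
Solving, x = 7.460 × 10^-3 mol, y = 3.201 × 10^-3 mol
mass of NaOH = 7.460 × 10^-3 × 40.00 = 0.2984 g

0.2984 g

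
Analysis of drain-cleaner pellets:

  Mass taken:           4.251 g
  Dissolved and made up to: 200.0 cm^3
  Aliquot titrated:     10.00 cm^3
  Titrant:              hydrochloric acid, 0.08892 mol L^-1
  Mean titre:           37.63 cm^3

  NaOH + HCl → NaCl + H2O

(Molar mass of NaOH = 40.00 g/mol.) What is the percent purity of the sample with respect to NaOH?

62.97 %

n(HCl) per titration = 0.03763 × 0.08892 = 3.346 × 10^-3 mol
n(NaOH) in each aliquot = 3.346 × 10^-3 mol (1:1 ratio)
n(NaOH) in the whole flask = 3.346 × 10^-3 × 200.0/10.00 = 0.06692 mol
mass of NaOH = 0.06692 × 40.00 = 2.677 g
% NaOH = 2.677 / 4.251 × 100 = 62.97 %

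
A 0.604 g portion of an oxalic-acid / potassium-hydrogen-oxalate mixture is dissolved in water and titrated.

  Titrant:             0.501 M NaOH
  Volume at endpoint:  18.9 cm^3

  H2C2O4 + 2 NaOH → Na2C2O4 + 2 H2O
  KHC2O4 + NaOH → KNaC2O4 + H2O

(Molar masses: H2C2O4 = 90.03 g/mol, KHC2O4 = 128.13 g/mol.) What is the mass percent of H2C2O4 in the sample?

n(NaOH) = 0.0189 × 0.501 = 9.47 × 10^-3 mol
Let x = n(H2C2O4), y = n(KHC2O4).
Titrant: 2x + 1y = 9.47 × 10^-3;  mass: 90.03x + 128.13y = 0.604
Solving, x = 3.67 × 10^-3 mol, y = 2.14 × 10^-3 mol
mass of H2C2O4 = 3.67 × 10^-3 × 90.03 = 0.330 g
% H2C2O4 = 0.330 / 0.604 × 100 = 54.6 %

54.6 %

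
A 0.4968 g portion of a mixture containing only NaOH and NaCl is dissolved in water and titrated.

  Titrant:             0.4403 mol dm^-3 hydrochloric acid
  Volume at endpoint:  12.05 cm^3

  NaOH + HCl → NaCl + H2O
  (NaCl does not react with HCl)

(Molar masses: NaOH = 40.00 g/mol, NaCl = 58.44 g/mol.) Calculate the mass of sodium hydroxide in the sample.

n(HCl) = 0.01205 × 0.4403 = 5.306 × 10^-3 mol
Let x = n(NaOH), y = n(NaCl).
Titrant: 1x = 5.306 × 10^-3;  mass: 40.00x + 58.44y = 0.4968
Solving, x = 5.306 × 10^-3 mol, y = 4.870 × 10^-3 mol
mass of NaOH = 5.306 × 10^-3 × 40.00 = 0.2122 g

0.2122 g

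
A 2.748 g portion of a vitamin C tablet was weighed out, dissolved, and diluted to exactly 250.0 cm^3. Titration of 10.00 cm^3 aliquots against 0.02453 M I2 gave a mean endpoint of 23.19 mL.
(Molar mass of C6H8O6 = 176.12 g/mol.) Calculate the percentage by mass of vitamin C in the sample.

C6H8O6 + I2 → C6H6O6 + 2 HI
n(I2) per titration = 0.02319 × 0.02453 = 5.689 × 10^-4 mol
n(C6H8O6) in each aliquot = 5.689 × 10^-4 mol (1:1 ratio)
n(C6H8O6) in the whole flask = 5.689 × 10^-4 × 250.0/10.00 = 0.01422 mol
mass of C6H8O6 = 0.01422 × 176.12 = 2.505 g
% C6H8O6 = 2.505 / 2.748 × 100 = 91.14 %

91.14 %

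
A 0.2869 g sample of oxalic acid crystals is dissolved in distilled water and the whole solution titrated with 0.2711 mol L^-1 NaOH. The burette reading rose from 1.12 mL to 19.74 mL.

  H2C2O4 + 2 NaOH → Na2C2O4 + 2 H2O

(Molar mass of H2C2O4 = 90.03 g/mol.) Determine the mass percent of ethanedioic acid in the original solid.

79.20 %

n(NaOH) = 0.01862 L × 0.2711 mol/L = 5.048 × 10^-3 mol
From the 1:2 ratio, n(H2C2O4) = 1/2 × 5.048 × 10^-3 = 2.524 × 10^-3 mol
mass of H2C2O4 = 2.524 × 10^-3 × 90.03 g/mol = 0.2272 g
% H2C2O4 = 0.2272 / 0.2869 × 100 = 79.20 %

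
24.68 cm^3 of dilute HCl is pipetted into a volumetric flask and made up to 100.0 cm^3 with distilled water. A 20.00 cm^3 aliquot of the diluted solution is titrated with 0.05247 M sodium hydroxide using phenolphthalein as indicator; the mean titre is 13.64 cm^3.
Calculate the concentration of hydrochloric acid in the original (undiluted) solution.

0.1450 M

HCl + NaOH → NaCl + H2O
n(NaOH) = 0.01364 × 0.05247 = 7.157 × 10^-4 mol
n(HCl) in the aliquot = 7.157 × 10^-4 mol (1:1 ratio)
[HCl]_dilute = 7.157 × 10^-4 / 0.02000 = 0.03578 mol/L
Dilution factor = 100.0 / 24.68 = 4.052
[HCl]_stock = 0.03578 × 4.052 = 0.1450 mol/L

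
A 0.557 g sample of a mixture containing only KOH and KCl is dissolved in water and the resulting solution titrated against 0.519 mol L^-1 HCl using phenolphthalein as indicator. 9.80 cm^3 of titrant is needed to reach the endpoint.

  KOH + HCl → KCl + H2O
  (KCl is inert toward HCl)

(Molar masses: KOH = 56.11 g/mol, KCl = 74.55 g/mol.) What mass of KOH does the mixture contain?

n(HCl) = 0.00980 × 0.519 = 5.09 × 10^-3 mol
Let x = n(KOH), y = n(KCl).
Titrant: 1x = 5.09 × 10^-3;  mass: 56.11x + 74.55y = 0.557
Solving, x = 5.09 × 10^-3 mol, y = 3.64 × 10^-3 mol
mass of KOH = 5.09 × 10^-3 × 56.11 = 0.285 g

0.285 g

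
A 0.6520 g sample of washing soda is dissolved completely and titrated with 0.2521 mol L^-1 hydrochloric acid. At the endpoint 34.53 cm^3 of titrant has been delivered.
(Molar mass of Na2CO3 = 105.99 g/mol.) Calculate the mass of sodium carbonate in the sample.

Na2CO3 + 2 HCl → 2 NaCl + H2O + CO2
n(HCl) = 0.03453 L × 0.2521 mol/L = 8.705 × 10^-3 mol
From the 1:2 ratio, n(Na2CO3) = 1/2 × 8.705 × 10^-3 = 4.353 × 10^-3 mol
mass of Na2CO3 = 4.353 × 10^-3 × 105.99 g/mol = 0.4613 g

0.4613 g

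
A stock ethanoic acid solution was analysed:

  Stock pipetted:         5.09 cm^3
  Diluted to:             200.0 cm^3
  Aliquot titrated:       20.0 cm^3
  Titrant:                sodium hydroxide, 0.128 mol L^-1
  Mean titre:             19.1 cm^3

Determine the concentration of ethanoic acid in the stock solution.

4.80 mol/L

CH3COOH + NaOH → CH3COONa + H2O
n(NaOH) = 0.0191 × 0.128 = 2.44 × 10^-3 mol
n(CH3COOH) in the aliquot = 2.44 × 10^-3 mol (1:1 ratio)
[CH3COOH]_dilute = 2.44 × 10^-3 / 0.0200 = 0.122 mol/L
Dilution factor = 200.0 / 5.09 = 39.29
[CH3COOH]_stock = 0.122 × 39.29 = 4.80 mol/L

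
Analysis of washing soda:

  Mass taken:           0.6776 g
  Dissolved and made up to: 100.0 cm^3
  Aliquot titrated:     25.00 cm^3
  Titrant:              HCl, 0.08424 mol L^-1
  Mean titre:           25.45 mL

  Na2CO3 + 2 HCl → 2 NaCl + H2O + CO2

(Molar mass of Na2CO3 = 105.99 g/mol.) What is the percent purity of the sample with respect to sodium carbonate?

n(HCl) per titration = 0.02545 × 0.08424 = 2.144 × 10^-3 mol
From the 1:2 ratio, n(Na2CO3) in each aliquot = 1/2 × 2.144 × 10^-3 = 1.072 × 10^-3 mol
n(Na2CO3) in the whole flask = 1.072 × 10^-3 × 100.0/25.00 = 4.288 × 10^-3 mol
mass of Na2CO3 = 4.288 × 10^-3 × 105.99 = 0.4545 g
% Na2CO3 = 0.4545 / 0.6776 × 100 = 67.07 %

67.07 %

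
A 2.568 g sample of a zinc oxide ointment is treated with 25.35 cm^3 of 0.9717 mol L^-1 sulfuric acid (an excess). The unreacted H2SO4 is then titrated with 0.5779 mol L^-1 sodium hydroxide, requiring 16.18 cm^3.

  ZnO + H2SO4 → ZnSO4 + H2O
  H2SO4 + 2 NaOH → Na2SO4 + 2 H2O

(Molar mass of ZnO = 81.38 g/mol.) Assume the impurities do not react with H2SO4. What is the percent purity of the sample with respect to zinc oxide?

n(H2SO4) added = 0.02535 × 0.9717 = 0.02463 mol
n(NaOH) used in back-titration = 0.01618 × 0.5779 = 9.350 × 10^-3 mol
From the 1:2 ratio, n(H2SO4) left over = 1/2 × 9.350 × 10^-3 = 4.675 × 10^-3 mol
n(H2SO4) consumed by analyte = 0.02463 − 4.675 × 10^-3 = 0.01996 mol
n(ZnO) = 0.01996 mol (1:1 ratio)
mass of ZnO = 0.01996 × 81.38 = 1.624 g
% ZnO = 1.624 / 2.568 × 100 = 63.25 %

63.25 %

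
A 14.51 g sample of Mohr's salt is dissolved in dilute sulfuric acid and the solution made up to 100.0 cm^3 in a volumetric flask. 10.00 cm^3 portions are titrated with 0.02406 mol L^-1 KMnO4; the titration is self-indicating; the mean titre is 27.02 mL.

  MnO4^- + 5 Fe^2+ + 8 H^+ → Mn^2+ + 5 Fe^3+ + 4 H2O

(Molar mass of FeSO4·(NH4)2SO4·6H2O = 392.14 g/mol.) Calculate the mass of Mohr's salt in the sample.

n(KMnO4) per titration = 0.02702 × 0.02406 = 6.501 × 10^-4 mol
From the 5:1 ratio, n(FeSO4·(NH4)2SO4·6H2O) in each aliquot = 5/1 × 6.501 × 10^-4 = 3.251 × 10^-3 mol
n(FeSO4·(NH4)2SO4·6H2O) in the whole flask = 3.251 × 10^-3 × 100.0/10.00 = 0.03251 mol
mass of FeSO4·(NH4)2SO4·6H2O = 0.03251 × 392.14 = 12.75 g

12.75 g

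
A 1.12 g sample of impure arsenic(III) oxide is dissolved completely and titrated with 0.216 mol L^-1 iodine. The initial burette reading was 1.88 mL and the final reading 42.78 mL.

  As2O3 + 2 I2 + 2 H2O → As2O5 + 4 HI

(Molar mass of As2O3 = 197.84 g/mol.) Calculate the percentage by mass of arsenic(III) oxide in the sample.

n(I2) = 0.0409 L × 0.216 mol/L = 8.83 × 10^-3 mol
From the 1:2 ratio, n(As2O3) = 1/2 × 8.83 × 10^-3 = 4.42 × 10^-3 mol
mass of As2O3 = 4.42 × 10^-3 × 197.84 g/mol = 0.874 g
% As2O3 = 0.874 / 1.12 × 100 = 78.0 %

78.0 %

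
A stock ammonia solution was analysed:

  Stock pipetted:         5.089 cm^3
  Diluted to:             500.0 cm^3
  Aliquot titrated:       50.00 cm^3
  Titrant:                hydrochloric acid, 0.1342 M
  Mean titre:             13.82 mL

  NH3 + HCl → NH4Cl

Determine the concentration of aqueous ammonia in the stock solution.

n(HCl) = 0.01382 × 0.1342 = 1.855 × 10^-3 mol
n(NH3) in the aliquot = 1.855 × 10^-3 mol (1:1 ratio)
[NH3]_dilute = 1.855 × 10^-3 / 0.05000 = 0.03709 mol/L
Dilution factor = 500.0 / 5.089 = 98.25
[NH3]_stock = 0.03709 × 98.25 = 3.644 mol/L

3.644 M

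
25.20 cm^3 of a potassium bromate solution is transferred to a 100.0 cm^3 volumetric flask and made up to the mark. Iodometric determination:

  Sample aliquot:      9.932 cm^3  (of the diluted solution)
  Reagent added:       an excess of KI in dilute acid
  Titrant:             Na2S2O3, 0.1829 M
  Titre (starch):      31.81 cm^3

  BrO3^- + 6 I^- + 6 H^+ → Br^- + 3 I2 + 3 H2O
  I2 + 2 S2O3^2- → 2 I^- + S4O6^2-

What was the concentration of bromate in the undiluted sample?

0.3874 M

n(S2O3^2-) = 0.03181 × 0.1829 = 5.818 × 10^-3 mol
n(I2) = n(S2O3^2-)/2 = 2.909 × 10^-3 mol
From the 1:3 ratio, n(BrO3^-) in the aliquot = 1/3 × 2.909 × 10^-3 = 9.697 × 10^-4 mol
[BrO3^-]_dilute = 9.697 × 10^-4 / 0.009932 = 0.09763 mol/L
[BrO3^-]_original = 0.09763 × 100.0/25.20 = 0.3874 mol/L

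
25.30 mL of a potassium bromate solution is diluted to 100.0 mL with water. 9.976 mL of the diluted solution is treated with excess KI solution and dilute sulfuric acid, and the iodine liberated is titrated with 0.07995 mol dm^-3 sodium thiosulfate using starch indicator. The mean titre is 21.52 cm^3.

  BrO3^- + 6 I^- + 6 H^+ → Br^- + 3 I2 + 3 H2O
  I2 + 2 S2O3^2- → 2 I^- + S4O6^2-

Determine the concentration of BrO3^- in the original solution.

0.1136 mol/L

n(S2O3^2-) = 0.02152 × 0.07995 = 1.721 × 10^-3 mol
n(I2) = n(S2O3^2-)/2 = 8.603 × 10^-4 mol
From the 1:3 ratio, n(BrO3^-) in the aliquot = 1/3 × 8.603 × 10^-4 = 2.868 × 10^-4 mol
[BrO3^-]_dilute = 2.868 × 10^-4 / 0.009976 = 0.02874 mol/L
[BrO3^-]_original = 0.02874 × 100.0/25.30 = 0.1136 mol/L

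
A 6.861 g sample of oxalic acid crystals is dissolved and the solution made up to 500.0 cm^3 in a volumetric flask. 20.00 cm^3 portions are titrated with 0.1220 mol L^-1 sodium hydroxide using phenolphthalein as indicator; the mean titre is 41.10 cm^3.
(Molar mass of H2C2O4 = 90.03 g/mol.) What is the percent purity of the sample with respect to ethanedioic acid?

82.25 %

H2C2O4 + 2 NaOH → Na2C2O4 + 2 H2O
n(NaOH) per titration = 0.04110 × 0.1220 = 5.014 × 10^-3 mol
From the 1:2 ratio, n(H2C2O4) in each aliquot = 1/2 × 5.014 × 10^-3 = 2.507 × 10^-3 mol
n(H2C2O4) in the whole flask = 2.507 × 10^-3 × 500.0/20.00 = 0.06268 mol
mass of H2C2O4 = 0.06268 × 90.03 = 5.643 g
% H2C2O4 = 5.643 / 6.861 × 100 = 82.25 %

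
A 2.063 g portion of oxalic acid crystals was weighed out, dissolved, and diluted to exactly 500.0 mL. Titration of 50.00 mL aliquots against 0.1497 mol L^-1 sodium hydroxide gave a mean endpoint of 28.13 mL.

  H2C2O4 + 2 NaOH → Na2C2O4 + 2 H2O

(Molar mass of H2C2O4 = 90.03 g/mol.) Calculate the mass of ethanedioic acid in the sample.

n(NaOH) per titration = 0.02813 × 0.1497 = 4.211 × 10^-3 mol
From the 1:2 ratio, n(H2C2O4) in each aliquot = 1/2 × 4.211 × 10^-3 = 2.106 × 10^-3 mol
n(H2C2O4) in the whole flask = 2.106 × 10^-3 × 500.0/50.00 = 0.02106 mol
mass of H2C2O4 = 0.02106 × 90.03 = 1.896 g

1.896 g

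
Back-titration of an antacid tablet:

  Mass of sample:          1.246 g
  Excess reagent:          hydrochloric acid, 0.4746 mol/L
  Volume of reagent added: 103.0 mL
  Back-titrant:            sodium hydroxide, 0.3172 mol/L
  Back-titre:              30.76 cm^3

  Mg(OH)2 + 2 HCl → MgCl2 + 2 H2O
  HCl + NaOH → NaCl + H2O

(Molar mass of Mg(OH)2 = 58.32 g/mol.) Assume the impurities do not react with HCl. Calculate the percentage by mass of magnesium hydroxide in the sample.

n(HCl) added = 0.1030 × 0.4746 = 0.04888 mol
n(NaOH) used in back-titration = 0.03076 × 0.3172 = 9.757 × 10^-3 mol
n(HCl) left over = 9.757 × 10^-3 mol (1:1 ratio)
n(HCl) consumed by analyte = 0.04888 − 9.757 × 10^-3 = 0.03913 mol
From the 1:2 ratio, n(Mg(OH)2) = 1/2 × 0.03913 = 0.01956 mol
mass of Mg(OH)2 = 0.01956 × 58.32 = 1.141 g
% Mg(OH)2 = 1.141 / 1.246 × 100 = 91.57 %

91.57 %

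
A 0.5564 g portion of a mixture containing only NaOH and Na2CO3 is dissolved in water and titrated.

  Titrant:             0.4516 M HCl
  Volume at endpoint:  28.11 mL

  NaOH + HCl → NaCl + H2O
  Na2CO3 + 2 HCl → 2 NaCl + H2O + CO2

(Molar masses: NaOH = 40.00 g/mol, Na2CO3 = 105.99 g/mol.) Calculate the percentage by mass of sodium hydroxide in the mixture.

n(HCl) = 0.02811 × 0.4516 = 0.01269 mol
Let x = n(NaOH), y = n(Na2CO3).
Titrant: 1x + 2y = 0.01269;  mass: 40.00x + 105.99y = 0.5564
Solving, x = 8.953 × 10^-3 mol, y = 1.871 × 10^-3 mol
mass of NaOH = 8.953 × 10^-3 × 40.00 = 0.3581 g
% NaOH = 0.3581 / 0.5564 × 100 = 64.36 %

64.36 %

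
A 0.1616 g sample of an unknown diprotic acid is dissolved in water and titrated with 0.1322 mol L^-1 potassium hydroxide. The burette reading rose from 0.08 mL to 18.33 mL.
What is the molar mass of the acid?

n(KOH) = 0.01825 L × 0.1322 mol/L = 2.413 × 10^-3 mol
From the 1:2 ratio, n(H2A) = 1/2 × 2.413 × 10^-3 = 1.206 × 10^-3 mol
M = m / n = 0.1616 g / 1.206 × 10^-3 mol = 134.0 g/mol

134.0 g/mol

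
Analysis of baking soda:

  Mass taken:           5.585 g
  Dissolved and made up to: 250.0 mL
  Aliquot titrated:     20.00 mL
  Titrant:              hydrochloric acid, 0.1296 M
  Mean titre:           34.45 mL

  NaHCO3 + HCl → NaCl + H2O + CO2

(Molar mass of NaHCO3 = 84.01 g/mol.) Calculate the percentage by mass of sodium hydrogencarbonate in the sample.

83.95 %

n(HCl) per titration = 0.03445 × 0.1296 = 4.465 × 10^-3 mol
n(NaHCO3) in each aliquot = 4.465 × 10^-3 mol (1:1 ratio)
n(NaHCO3) in the whole flask = 4.465 × 10^-3 × 250.0/20.00 = 0.05581 mol
mass of NaHCO3 = 0.05581 × 84.01 = 4.689 g
% NaHCO3 = 4.689 / 5.585 × 100 = 83.95 %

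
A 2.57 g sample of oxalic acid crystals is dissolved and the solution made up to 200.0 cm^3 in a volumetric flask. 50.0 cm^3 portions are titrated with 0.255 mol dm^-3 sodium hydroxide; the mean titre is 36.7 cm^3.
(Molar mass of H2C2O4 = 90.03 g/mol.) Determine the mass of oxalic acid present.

1.69 g

H2C2O4 + 2 NaOH → Na2C2O4 + 2 H2O
n(NaOH) per titration = 0.0367 × 0.255 = 9.36 × 10^-3 mol
From the 1:2 ratio, n(H2C2O4) in each aliquot = 1/2 × 9.36 × 10^-3 = 4.68 × 10^-3 mol
n(H2C2O4) in the whole flask = 4.68 × 10^-3 × 200.0/50.0 = 0.0187 mol
mass of H2C2O4 = 0.0187 × 90.03 = 1.69 g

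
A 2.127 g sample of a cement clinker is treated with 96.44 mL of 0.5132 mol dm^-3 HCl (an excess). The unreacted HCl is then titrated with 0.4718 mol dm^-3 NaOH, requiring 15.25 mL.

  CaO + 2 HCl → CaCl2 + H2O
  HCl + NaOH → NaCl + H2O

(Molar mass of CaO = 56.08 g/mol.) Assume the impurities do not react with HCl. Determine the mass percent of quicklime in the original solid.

n(HCl) added = 0.09644 × 0.5132 = 0.04949 mol
n(NaOH) used in back-titration = 0.01525 × 0.4718 = 7.195 × 10^-3 mol
n(HCl) left over = 7.195 × 10^-3 mol (1:1 ratio)
n(HCl) consumed by analyte = 0.04949 − 7.195 × 10^-3 = 0.04230 mol
From the 1:2 ratio, n(CaO) = 1/2 × 0.04230 = 0.02115 mol
mass of CaO = 0.02115 × 56.08 = 1.186 g
% CaO = 1.186 / 2.127 × 100 = 55.76 %

55.76 %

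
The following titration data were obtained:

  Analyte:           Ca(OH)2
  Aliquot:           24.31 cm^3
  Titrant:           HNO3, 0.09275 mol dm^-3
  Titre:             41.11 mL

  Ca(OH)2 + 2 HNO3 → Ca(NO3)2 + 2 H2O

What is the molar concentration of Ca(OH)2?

0.07842 mol/L

n(HNO3) = 0.04111 L × 0.09275 mol/L = 3.813 × 10^-3 mol
From the 1:2 mole ratio, n(Ca(OH)2) = 1/2 × 3.813 × 10^-3 = 1.906 × 10^-3 mol
[Ca(OH)2] = 1.906 × 10^-3 mol / 0.02431 L = 0.07842 mol/L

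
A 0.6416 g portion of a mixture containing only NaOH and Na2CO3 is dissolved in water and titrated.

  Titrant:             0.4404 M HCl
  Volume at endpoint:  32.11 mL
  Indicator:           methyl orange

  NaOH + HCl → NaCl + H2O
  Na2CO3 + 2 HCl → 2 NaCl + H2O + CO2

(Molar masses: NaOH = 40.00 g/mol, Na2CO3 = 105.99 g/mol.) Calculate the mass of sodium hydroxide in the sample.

0.3319 g

n(HCl) = 0.03211 × 0.4404 = 0.01414 mol
Let x = n(NaOH), y = n(Na2CO3).
Titrant: 1x + 2y = 0.01414;  mass: 40.00x + 105.99y = 0.6416
Solving, x = 8.297 × 10^-3 mol, y = 2.922 × 10^-3 mol
mass of NaOH = 8.297 × 10^-3 × 40.00 = 0.3319 g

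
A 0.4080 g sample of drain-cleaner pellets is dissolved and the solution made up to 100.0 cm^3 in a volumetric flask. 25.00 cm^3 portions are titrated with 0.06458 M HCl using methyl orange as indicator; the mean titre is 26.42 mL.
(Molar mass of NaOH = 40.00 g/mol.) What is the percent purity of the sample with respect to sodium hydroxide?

66.91 %

NaOH + HCl → NaCl + H2O
n(HCl) per titration = 0.02642 × 0.06458 = 1.706 × 10^-3 mol
n(NaOH) in each aliquot = 1.706 × 10^-3 mol (1:1 ratio)
n(NaOH) in the whole flask = 1.706 × 10^-3 × 100.0/25.00 = 6.825 × 10^-3 mol
mass of NaOH = 6.825 × 10^-3 × 40.00 = 0.2730 g
% NaOH = 0.2730 / 0.4080 × 100 = 66.91 %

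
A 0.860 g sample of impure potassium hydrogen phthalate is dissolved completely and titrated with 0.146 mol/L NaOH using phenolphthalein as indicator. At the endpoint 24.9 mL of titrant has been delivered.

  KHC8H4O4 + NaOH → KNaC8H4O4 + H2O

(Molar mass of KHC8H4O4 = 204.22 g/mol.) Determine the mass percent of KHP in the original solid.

n(NaOH) = 0.0249 L × 0.146 mol/L = 3.64 × 10^-3 mol
n(KHC8H4O4) = 3.64 × 10^-3 mol (1:1 ratio)
mass of KHC8H4O4 = 3.64 × 10^-3 × 204.22 g/mol = 0.742 g
% KHC8H4O4 = 0.742 / 0.860 × 100 = 86.3 %

86.3 %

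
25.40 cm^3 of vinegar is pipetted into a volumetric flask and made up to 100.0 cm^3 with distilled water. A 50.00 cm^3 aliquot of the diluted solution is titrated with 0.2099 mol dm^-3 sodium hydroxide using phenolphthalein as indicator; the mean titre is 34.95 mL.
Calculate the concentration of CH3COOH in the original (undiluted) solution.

CH3COOH + NaOH → CH3COONa + H2O
n(NaOH) = 0.03495 × 0.2099 = 7.336 × 10^-3 mol
n(CH3COOH) in the aliquot = 7.336 × 10^-3 mol (1:1 ratio)
[CH3COOH]_dilute = 7.336 × 10^-3 / 0.05000 = 0.1467 mol/L
Dilution factor = 100.0 / 25.40 = 3.937
[CH3COOH]_stock = 0.1467 × 3.937 = 0.5776 mol/L

0.5776 mol/L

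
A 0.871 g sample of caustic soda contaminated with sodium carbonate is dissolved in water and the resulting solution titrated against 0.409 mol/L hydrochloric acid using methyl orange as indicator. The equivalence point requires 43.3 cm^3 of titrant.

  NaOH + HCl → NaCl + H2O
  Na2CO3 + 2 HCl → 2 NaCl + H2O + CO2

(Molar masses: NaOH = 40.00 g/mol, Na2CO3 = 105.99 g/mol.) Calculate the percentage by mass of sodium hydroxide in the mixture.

n(HCl) = 0.0433 × 0.409 = 0.0177 mol
Let x = n(NaOH), y = n(Na2CO3).
Titrant: 1x + 2y = 0.0177;  mass: 40.00x + 105.99y = 0.871
Solving, x = 5.20 × 10^-3 mol, y = 6.26 × 10^-3 mol
mass of NaOH = 5.20 × 10^-3 × 40.00 = 0.208 g
% NaOH = 0.208 / 0.871 × 100 = 23.9 %

23.9 %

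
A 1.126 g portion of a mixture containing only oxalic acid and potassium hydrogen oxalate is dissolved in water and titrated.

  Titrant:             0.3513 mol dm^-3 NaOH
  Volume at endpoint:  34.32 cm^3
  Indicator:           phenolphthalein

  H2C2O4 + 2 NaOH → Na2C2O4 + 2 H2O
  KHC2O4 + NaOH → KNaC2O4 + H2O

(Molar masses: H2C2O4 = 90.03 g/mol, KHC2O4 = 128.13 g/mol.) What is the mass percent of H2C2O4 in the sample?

n(NaOH) = 0.03432 × 0.3513 = 0.01206 mol
Let x = n(H2C2O4), y = n(KHC2O4).
Titrant: 2x + 1y = 0.01206;  mass: 90.03x + 128.13y = 1.126
Solving, x = 2.519 × 10^-3 mol, y = 7.018 × 10^-3 mol
mass of H2C2O4 = 2.519 × 10^-3 × 90.03 = 0.2268 g
% H2C2O4 = 0.2268 / 1.126 × 100 = 20.14 %

20.14 %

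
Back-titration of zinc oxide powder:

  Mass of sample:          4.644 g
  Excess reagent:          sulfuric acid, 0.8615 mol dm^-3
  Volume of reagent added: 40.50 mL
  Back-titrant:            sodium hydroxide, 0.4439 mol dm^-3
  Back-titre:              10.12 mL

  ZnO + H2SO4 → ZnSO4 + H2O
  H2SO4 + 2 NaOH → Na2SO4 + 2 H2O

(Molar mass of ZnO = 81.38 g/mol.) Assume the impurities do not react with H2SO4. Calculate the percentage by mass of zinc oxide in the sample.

n(H2SO4) added = 0.04050 × 0.8615 = 0.03489 mol
n(NaOH) used in back-titration = 0.01012 × 0.4439 = 4.492 × 10^-3 mol
From the 1:2 ratio, n(H2SO4) left over = 1/2 × 4.492 × 10^-3 = 2.246 × 10^-3 mol
n(H2SO4) consumed by analyte = 0.03489 − 2.246 × 10^-3 = 0.03264 mol
n(ZnO) = 0.03264 mol (1:1 ratio)
mass of ZnO = 0.03264 × 81.38 = 2.657 g
% ZnO = 2.657 / 4.644 × 100 = 57.21 %

57.21 %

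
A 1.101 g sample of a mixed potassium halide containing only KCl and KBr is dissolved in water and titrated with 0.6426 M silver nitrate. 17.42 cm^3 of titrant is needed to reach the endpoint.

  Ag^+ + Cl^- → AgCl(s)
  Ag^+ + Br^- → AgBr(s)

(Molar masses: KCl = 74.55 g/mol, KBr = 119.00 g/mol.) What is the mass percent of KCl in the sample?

35.20 %

n(AgNO3) = 0.01742 × 0.6426 = 0.01119 mol
Let x = n(KCl), y = n(KBr).
Titrant: 1x + 1y = 0.01119;  mass: 74.55x + 119.00y = 1.101
Solving, x = 5.199 × 10^-3 mol, y = 5.995 × 10^-3 mol
mass of KCl = 5.199 × 10^-3 × 74.55 = 0.3876 g
% KCl = 0.3876 / 1.101 × 100 = 35.20 %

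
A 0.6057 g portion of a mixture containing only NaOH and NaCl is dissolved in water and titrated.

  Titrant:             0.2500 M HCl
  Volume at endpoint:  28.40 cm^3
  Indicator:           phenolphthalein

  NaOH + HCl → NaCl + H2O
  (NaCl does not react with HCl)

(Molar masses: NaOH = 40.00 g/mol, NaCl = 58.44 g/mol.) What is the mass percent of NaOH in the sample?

n(HCl) = 0.02840 × 0.2500 = 7.100 × 10^-3 mol
Let x = n(NaOH), y = n(NaCl).
Titrant: 1x = 7.100 × 10^-3;  mass: 40.00x + 58.44y = 0.6057
Solving, x = 7.100 × 10^-3 mol, y = 5.505 × 10^-3 mol
mass of NaOH = 7.100 × 10^-3 × 40.00 = 0.2840 g
% NaOH = 0.2840 / 0.6057 × 100 = 46.89 %

46.89 %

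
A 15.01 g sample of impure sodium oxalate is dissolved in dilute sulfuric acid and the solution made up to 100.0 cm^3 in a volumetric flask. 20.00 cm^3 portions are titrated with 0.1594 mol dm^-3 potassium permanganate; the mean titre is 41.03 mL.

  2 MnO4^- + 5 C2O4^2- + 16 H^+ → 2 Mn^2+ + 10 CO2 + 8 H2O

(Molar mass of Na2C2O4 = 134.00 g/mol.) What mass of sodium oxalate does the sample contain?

n(KMnO4) per titration = 0.04103 × 0.1594 = 6.540 × 10^-3 mol
From the 5:2 ratio, n(Na2C2O4) in each aliquot = 5/2 × 6.540 × 10^-3 = 0.01635 mol
n(Na2C2O4) in the whole flask = 0.01635 × 100.0/20.00 = 0.08175 mol
mass of Na2C2O4 = 0.08175 × 134.00 = 10.95 g

10.95 g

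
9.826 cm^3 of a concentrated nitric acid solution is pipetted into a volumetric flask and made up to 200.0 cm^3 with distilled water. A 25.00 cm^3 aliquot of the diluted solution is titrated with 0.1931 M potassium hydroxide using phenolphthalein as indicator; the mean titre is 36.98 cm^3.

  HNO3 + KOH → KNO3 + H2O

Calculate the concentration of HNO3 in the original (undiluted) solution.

5.814 M

n(KOH) = 0.03698 × 0.1931 = 7.141 × 10^-3 mol
n(HNO3) in the aliquot = 7.141 × 10^-3 mol (1:1 ratio)
[HNO3]_dilute = 7.141 × 10^-3 / 0.02500 = 0.2856 mol/L
Dilution factor = 200.0 / 9.826 = 20.35
[HNO3]_stock = 0.2856 × 20.35 = 5.814 mol/L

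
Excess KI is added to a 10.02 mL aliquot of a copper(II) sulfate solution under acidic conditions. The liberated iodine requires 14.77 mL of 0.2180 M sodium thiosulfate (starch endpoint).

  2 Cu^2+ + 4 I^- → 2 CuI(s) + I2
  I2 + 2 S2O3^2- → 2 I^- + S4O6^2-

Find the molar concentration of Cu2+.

0.3213 M

n(S2O3^2-) = 0.01477 × 0.2180 = 3.220 × 10^-3 mol
n(I2) = n(S2O3^2-)/2 = 1.610 × 10^-3 mol
From the 2:1 ratio, n(Cu2+) in the aliquot = 2/1 × 1.610 × 10^-3 = 3.220 × 10^-3 mol
[Cu2+] = 3.220 × 10^-3 / 0.01002 = 0.3213 mol/L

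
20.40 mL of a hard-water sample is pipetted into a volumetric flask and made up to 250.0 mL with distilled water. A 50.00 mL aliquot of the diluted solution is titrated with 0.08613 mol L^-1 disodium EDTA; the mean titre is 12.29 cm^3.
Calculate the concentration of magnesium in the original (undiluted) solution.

0.2594 mol/L

Mg^2+ + EDTA^4- → [Mg(EDTA)]^2-
n(EDTA) = 0.01229 × 0.08613 = 1.059 × 10^-3 mol
n(Mg2+) in the aliquot = 1.059 × 10^-3 mol (1:1 ratio)
[Mg2+]_dilute = 1.059 × 10^-3 / 0.05000 = 0.02117 mol/L
Dilution factor = 250.0 / 20.40 = 12.25
[Mg2+]_stock = 0.02117 × 12.25 = 0.2594 mol/L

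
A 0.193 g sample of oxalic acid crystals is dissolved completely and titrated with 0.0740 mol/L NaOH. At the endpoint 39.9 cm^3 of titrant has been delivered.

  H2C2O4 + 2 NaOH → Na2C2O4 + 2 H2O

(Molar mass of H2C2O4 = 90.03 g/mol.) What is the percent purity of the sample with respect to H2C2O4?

n(NaOH) = 0.0399 L × 0.0740 mol/L = 2.95 × 10^-3 mol
From the 1:2 ratio, n(H2C2O4) = 1/2 × 2.95 × 10^-3 = 1.48 × 10^-3 mol
mass of H2C2O4 = 1.48 × 10^-3 × 90.03 g/mol = 0.133 g
% H2C2O4 = 0.133 / 0.193 × 100 = 68.9 %

68.9 %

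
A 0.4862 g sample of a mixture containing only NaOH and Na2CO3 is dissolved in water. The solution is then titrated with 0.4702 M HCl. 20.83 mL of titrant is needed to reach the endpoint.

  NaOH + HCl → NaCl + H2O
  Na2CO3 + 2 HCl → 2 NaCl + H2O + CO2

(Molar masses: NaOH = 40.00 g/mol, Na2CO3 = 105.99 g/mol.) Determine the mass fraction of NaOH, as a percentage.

n(HCl) = 0.02083 × 0.4702 = 9.794 × 10^-3 mol
Let x = n(NaOH), y = n(Na2CO3).
Titrant: 1x + 2y = 9.794 × 10^-3;  mass: 40.00x + 105.99y = 0.4862
Solving, x = 2.528 × 10^-3 mol, y = 3.633 × 10^-3 mol
mass of NaOH = 2.528 × 10^-3 × 40.00 = 0.1011 g
% NaOH = 0.1011 / 0.4862 × 100 = 20.80 %

20.80 %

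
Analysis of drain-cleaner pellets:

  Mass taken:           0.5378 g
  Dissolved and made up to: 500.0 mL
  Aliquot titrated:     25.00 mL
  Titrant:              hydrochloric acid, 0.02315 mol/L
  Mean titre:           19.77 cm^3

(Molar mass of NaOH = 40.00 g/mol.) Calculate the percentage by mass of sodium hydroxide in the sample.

68.08 %

NaOH + HCl → NaCl + H2O
n(HCl) per titration = 0.01977 × 0.02315 = 4.577 × 10^-4 mol
n(NaOH) in each aliquot = 4.577 × 10^-4 mol (1:1 ratio)
n(NaOH) in the whole flask = 4.577 × 10^-4 × 500.0/25.00 = 9.154 × 10^-3 mol
mass of NaOH = 9.154 × 10^-3 × 40.00 = 0.3661 g
% NaOH = 0.3661 / 0.5378 × 100 = 68.08 %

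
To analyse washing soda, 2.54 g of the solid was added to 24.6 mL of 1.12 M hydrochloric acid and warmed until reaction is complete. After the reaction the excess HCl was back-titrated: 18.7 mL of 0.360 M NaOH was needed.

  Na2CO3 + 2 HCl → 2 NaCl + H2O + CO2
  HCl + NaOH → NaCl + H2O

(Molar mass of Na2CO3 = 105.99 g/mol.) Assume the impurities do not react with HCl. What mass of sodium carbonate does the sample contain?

n(HCl) added = 0.0246 × 1.12 = 0.0276 mol
n(NaOH) used in back-titration = 0.0187 × 0.360 = 6.73 × 10^-3 mol
n(HCl) left over = 6.73 × 10^-3 mol (1:1 ratio)
n(HCl) consumed by analyte = 0.0276 − 6.73 × 10^-3 = 0.0208 mol
From the 1:2 ratio, n(Na2CO3) = 1/2 × 0.0208 = 0.0104 mol
mass of Na2CO3 = 0.0104 × 105.99 = 1.10 g

1.10 g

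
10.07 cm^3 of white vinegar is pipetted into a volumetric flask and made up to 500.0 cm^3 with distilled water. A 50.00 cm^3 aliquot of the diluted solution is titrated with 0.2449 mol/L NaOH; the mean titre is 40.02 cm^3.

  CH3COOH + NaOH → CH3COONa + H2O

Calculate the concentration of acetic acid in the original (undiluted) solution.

n(NaOH) = 0.04002 × 0.2449 = 9.801 × 10^-3 mol
n(CH3COOH) in the aliquot = 9.801 × 10^-3 mol (1:1 ratio)
[CH3COOH]_dilute = 9.801 × 10^-3 / 0.05000 = 0.1960 mol/L
Dilution factor = 500.0 / 10.07 = 49.65
[CH3COOH]_stock = 0.1960 × 49.65 = 9.733 mol/L

9.733 mol/L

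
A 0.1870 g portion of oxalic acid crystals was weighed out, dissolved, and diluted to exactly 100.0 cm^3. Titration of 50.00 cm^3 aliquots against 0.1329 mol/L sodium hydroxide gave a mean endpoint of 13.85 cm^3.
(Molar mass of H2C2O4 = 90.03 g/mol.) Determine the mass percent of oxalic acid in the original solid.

88.62 %

H2C2O4 + 2 NaOH → Na2C2O4 + 2 H2O
n(NaOH) per titration = 0.01385 × 0.1329 = 1.841 × 10^-3 mol
From the 1:2 ratio, n(H2C2O4) in each aliquot = 1/2 × 1.841 × 10^-3 = 9.203 × 10^-4 mol
n(H2C2O4) in the whole flask = 9.203 × 10^-4 × 100.0/50.00 = 1.841 × 10^-3 mol
mass of H2C2O4 = 1.841 × 10^-3 × 90.03 = 0.1657 g
% H2C2O4 = 0.1657 / 0.1870 × 100 = 88.62 %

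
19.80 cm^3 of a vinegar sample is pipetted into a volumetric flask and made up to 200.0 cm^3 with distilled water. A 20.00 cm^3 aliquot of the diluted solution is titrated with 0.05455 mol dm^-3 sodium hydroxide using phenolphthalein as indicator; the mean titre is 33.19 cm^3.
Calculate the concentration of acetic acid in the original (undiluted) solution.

CH3COOH + NaOH → CH3COONa + H2O
n(NaOH) = 0.03319 × 0.05455 = 1.811 × 10^-3 mol
n(CH3COOH) in the aliquot = 1.811 × 10^-3 mol (1:1 ratio)
[CH3COOH]_dilute = 1.811 × 10^-3 / 0.02000 = 0.09053 mol/L
Dilution factor = 200.0 / 19.80 = 10.10
[CH3COOH]_stock = 0.09053 × 10.10 = 0.9144 mol/L

0.9144 mol/L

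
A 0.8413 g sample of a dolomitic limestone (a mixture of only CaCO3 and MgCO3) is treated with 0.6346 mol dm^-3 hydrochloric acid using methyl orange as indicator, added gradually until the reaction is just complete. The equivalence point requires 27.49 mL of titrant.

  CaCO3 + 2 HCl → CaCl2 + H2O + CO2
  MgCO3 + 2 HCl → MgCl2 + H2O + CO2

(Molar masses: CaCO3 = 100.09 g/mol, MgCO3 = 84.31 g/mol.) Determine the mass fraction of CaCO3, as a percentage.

n(HCl) = 0.02749 × 0.6346 = 0.01745 mol
Let x = n(CaCO3), y = n(MgCO3).
Titrant: 2x + 2y = 0.01745;  mass: 100.09x + 84.31y = 0.8413
Solving, x = 6.711 × 10^-3 mol, y = 2.012 × 10^-3 mol
mass of CaCO3 = 6.711 × 10^-3 × 100.09 = 0.6717 g
% CaCO3 = 0.6717 / 0.8413 × 100 = 79.84 %

79.84 %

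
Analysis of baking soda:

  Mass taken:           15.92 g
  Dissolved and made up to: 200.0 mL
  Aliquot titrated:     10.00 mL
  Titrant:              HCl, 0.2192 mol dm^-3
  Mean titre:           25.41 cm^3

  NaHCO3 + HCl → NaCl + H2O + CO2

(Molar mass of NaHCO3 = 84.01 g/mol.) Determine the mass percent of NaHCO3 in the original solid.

58.78 %

n(HCl) per titration = 0.02541 × 0.2192 = 5.570 × 10^-3 mol
n(NaHCO3) in each aliquot = 5.570 × 10^-3 mol (1:1 ratio)
n(NaHCO3) in the whole flask = 5.570 × 10^-3 × 200.0/10.00 = 0.1114 mol
mass of NaHCO3 = 0.1114 × 84.01 = 9.358 g
% NaHCO3 = 9.358 / 15.92 × 100 = 58.78 %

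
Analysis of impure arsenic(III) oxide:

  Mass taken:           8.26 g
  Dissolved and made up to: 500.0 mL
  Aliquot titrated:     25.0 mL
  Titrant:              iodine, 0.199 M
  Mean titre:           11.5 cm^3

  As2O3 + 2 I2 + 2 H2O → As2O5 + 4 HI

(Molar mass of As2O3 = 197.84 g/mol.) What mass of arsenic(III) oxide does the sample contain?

n(I2) per titration = 0.0115 × 0.199 = 2.29 × 10^-3 mol
From the 1:2 ratio, n(As2O3) in each aliquot = 1/2 × 2.29 × 10^-3 = 1.14 × 10^-3 mol
n(As2O3) in the whole flask = 1.14 × 10^-3 × 500.0/25.0 = 0.0229 mol
mass of As2O3 = 0.0229 × 197.84 = 4.53 g

4.53 g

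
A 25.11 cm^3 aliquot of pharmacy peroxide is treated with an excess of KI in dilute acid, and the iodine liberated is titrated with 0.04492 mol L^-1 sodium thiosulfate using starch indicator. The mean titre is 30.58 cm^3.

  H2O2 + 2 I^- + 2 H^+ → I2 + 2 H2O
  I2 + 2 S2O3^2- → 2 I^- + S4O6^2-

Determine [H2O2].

n(S2O3^2-) = 0.03058 × 0.04492 = 1.374 × 10^-3 mol
n(I2) = n(S2O3^2-)/2 = 6.868 × 10^-4 mol
n(H2O2) in the aliquot = 6.868 × 10^-4 mol (1:1 ratio)
[H2O2] = 6.868 × 10^-4 / 0.02511 = 0.02735 mol/L

0.02735 mol/L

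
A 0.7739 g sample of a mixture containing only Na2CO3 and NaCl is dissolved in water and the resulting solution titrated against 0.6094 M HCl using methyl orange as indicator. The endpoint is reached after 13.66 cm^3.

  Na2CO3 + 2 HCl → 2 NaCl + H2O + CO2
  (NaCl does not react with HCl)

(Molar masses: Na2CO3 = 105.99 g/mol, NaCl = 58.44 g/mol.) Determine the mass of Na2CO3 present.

0.4412 g

n(HCl) = 0.01366 × 0.6094 = 8.324 × 10^-3 mol
Let x = n(Na2CO3), y = n(NaCl).
Titrant: 2x = 8.324 × 10^-3;  mass: 105.99x + 58.44y = 0.7739
Solving, x = 4.162 × 10^-3 mol, y = 5.694 × 10^-3 mol
mass of Na2CO3 = 4.162 × 10^-3 × 105.99 = 0.4412 g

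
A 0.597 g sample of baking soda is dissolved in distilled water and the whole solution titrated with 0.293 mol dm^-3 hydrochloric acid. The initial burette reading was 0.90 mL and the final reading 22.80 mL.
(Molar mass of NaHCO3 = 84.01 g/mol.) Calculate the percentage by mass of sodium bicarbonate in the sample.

90.3 %

NaHCO3 + HCl → NaCl + H2O + CO2
n(HCl) = 0.0219 L × 0.293 mol/L = 6.42 × 10^-3 mol
n(NaHCO3) = 6.42 × 10^-3 mol (1:1 ratio)
mass of NaHCO3 = 6.42 × 10^-3 × 84.01 g/mol = 0.539 g
% NaHCO3 = 0.539 / 0.597 × 100 = 90.3 %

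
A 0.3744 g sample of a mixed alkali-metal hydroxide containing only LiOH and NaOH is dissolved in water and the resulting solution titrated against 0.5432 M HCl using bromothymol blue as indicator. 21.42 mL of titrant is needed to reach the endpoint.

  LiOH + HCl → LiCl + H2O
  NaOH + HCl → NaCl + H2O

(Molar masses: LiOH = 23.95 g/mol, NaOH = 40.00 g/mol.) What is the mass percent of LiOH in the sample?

n(HCl) = 0.02142 × 0.5432 = 0.01164 mol
Let x = n(LiOH), y = n(NaOH).
Titrant: 1x + 1y = 0.01164;  mass: 23.95x + 40.00y = 0.3744
Solving, x = 5.671 × 10^-3 mol, y = 5.965 × 10^-3 mol
mass of LiOH = 5.671 × 10^-3 × 23.95 = 0.1358 g
% LiOH = 0.1358 / 0.3744 × 100 = 36.27 %

36.27 %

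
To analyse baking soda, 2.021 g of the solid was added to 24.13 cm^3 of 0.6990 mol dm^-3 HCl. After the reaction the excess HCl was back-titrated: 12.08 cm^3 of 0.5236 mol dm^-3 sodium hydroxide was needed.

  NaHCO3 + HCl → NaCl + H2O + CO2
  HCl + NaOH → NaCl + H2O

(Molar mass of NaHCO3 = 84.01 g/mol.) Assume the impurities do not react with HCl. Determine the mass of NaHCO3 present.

0.8856 g

n(HCl) added = 0.02413 × 0.6990 = 0.01687 mol
n(NaOH) used in back-titration = 0.01208 × 0.5236 = 6.325 × 10^-3 mol
n(HCl) left over = 6.325 × 10^-3 mol (1:1 ratio)
n(HCl) consumed by analyte = 0.01687 − 6.325 × 10^-3 = 0.01054 mol
n(NaHCO3) = 0.01054 mol (1:1 ratio)
mass of NaHCO3 = 0.01054 × 84.01 = 0.8856 g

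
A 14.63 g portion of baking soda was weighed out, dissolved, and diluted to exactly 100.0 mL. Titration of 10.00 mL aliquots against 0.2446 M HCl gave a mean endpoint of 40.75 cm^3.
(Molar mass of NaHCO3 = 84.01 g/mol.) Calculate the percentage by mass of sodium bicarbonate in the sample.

57.24 %

NaHCO3 + HCl → NaCl + H2O + CO2
n(HCl) per titration = 0.04075 × 0.2446 = 9.967 × 10^-3 mol
n(NaHCO3) in each aliquot = 9.967 × 10^-3 mol (1:1 ratio)
n(NaHCO3) in the whole flask = 9.967 × 10^-3 × 100.0/10.00 = 0.09967 mol
mass of NaHCO3 = 0.09967 × 84.01 = 8.374 g
% NaHCO3 = 8.374 / 14.63 × 100 = 57.24 %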